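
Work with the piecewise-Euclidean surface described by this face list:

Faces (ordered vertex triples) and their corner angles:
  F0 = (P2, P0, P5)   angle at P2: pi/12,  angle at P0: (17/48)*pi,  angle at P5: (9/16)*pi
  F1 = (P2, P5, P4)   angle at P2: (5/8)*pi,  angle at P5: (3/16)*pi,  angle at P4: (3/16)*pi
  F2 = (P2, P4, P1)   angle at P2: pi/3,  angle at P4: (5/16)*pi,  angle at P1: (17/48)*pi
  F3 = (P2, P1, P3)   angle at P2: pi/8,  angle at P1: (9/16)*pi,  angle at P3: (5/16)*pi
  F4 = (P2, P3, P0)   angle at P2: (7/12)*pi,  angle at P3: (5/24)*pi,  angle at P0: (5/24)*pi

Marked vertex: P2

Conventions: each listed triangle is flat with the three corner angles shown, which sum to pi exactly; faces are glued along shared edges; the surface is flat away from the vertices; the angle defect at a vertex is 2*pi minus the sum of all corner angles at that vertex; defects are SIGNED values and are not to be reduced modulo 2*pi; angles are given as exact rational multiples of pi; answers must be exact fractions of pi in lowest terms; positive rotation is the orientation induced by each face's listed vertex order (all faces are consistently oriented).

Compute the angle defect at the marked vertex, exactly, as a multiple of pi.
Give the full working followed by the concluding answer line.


Sum of corner angles at P2: (7/4)*pi
defect = 2*pi - (7/4)*pi

Answer: defect(P2) = pi/4


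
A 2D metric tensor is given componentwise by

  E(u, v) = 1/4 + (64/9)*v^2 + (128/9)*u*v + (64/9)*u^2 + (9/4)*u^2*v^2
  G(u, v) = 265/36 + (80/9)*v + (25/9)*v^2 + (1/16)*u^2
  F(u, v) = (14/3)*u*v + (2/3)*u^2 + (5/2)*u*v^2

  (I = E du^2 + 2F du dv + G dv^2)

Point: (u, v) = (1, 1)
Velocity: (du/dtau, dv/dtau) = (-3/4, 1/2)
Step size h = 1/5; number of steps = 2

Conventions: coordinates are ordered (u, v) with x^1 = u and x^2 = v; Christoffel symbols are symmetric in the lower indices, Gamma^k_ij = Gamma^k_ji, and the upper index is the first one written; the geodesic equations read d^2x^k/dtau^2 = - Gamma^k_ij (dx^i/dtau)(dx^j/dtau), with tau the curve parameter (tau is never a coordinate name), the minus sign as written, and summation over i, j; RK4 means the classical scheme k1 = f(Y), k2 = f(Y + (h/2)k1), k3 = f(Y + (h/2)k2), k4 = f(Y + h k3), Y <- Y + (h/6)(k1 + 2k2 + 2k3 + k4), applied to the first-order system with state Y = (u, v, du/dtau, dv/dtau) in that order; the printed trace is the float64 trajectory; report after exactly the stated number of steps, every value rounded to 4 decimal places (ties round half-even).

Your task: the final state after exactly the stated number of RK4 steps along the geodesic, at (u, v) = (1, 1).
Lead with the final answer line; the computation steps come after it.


Answer: u = 0.7001, v = 1.2079, du/dtau = -0.7468, dv/dtau = 0.5303

f(Y) = (du/dtau, dv/dtau, -Gamma^u_ij Y'^i Y'^j, -Gamma^v_ij Y'^i Y'^j) with the Gammas evaluated at the stage position; h = 0.200000; intermediate values shown to 6 dp
step 0: u = 1.0000, v = 1.0000, du/dtau = -0.7500, dv/dtau = 0.5000
step 1:
  k1: at (u, v) = (1.000000, 1.000000), (du/dtau, dv/dtau) = (-0.750000, 0.500000); Gamma_uuu = 0.711985, Gamma_uuv = 0.593093, Gamma_uvv = 0.239474, Gamma_vuu = -0.709756, Gamma_vuv = -0.240091, Gamma_vvv = 0.280056; k1 = (-0.750000, 0.500000, -0.015540, 0.149156)
  k2: at (u, v) = (0.925000, 1.050000), (du/dtau, dv/dtau) = (-0.751554, 0.514916); Gamma_uuu = 0.703798, Gamma_uuv = 0.590829, Gamma_uvv = 0.230963, Gamma_vuu = -0.634113, Gamma_vuv = -0.225310, Gamma_vvv = 0.282360; k2 = (-0.751554, 0.514916, -0.001479, 0.108920)
  k3: at (u, v) = (0.924845, 1.051492), (du/dtau, dv/dtau) = (-0.750148, 0.510892); Gamma_uuu = 0.703435, Gamma_uuv = 0.590463, Gamma_uvv = 0.230738, Gamma_vuu = -0.633562, Gamma_vuv = -0.225286, Gamma_vvv = 0.282201; k3 = (-0.750148, 0.510892, -0.003480, 0.110183)
  k4: at (u, v) = (0.849970, 1.102178), (du/dtau, dv/dtau) = (-0.750696, 0.522037); Gamma_uuu = 0.694605, Gamma_uuv = 0.587668, Gamma_uvv = 0.220945, Gamma_vuu = -0.560021, Gamma_vuv = -0.209744, Gamma_vvv = 0.284936; k4 = (-0.750696, 0.522037, 0.008950, 0.073552)
  Y <- Y + (h/6)(k1 + 2k2 + 2k3 + k4): u = 0.8499, v = 1.1025, du/dtau = -0.7506, dv/dtau = 0.5220
step 2:
  k1: at (u, v) = (0.849863, 1.102455), (du/dtau, dv/dtau) = (-0.750550, 0.522030); Gamma_uuu = 0.694539, Gamma_uuv = 0.587609, Gamma_uvv = 0.220900, Gamma_vuu = -0.559860, Gamma_vuv = -0.209721, Gamma_vvv = 0.284917; k1 = (-0.750550, 0.522030, 0.009012, 0.073398)
  k2: at (u, v) = (0.774808, 1.154658), (du/dtau, dv/dtau) = (-0.749649, 0.529370); Gamma_uuu = 0.684978, Gamma_uuv = 0.584237, Gamma_uvv = 0.209638, Gamma_vuu = -0.488100, Gamma_vuv = -0.193458, Gamma_vvv = 0.287906; k2 = (-0.749649, 0.529370, 0.020012, 0.040074)
  k3: at (u, v) = (0.774898, 1.155392), (du/dtau, dv/dtau) = (-0.748549, 0.526038); Gamma_uuu = 0.684772, Gamma_uuv = 0.584021, Gamma_uvv = 0.209538, Gamma_vuu = -0.487966, Gamma_vuv = -0.193470, Gamma_vvv = 0.287816; k3 = (-0.748549, 0.526038, 0.018256, 0.041413)
  k4: at (u, v) = (0.700154, 1.207663), (du/dtau, dv/dtau) = (-0.746899, 0.530313); Gamma_uuu = 0.674927, Gamma_uuv = 0.580532, Gamma_uvv = 0.196995, Gamma_vuu = -0.418890, Gamma_vuv = -0.176694, Gamma_vvv = 0.291033; k4 = (-0.746899, 0.530313, 0.027971, 0.011860)
  Y <- Y + (h/6)(k1 + 2k2 + 2k3 + k4): u = 0.7001, v = 1.2079, du/dtau = -0.7468, dv/dtau = 0.5303


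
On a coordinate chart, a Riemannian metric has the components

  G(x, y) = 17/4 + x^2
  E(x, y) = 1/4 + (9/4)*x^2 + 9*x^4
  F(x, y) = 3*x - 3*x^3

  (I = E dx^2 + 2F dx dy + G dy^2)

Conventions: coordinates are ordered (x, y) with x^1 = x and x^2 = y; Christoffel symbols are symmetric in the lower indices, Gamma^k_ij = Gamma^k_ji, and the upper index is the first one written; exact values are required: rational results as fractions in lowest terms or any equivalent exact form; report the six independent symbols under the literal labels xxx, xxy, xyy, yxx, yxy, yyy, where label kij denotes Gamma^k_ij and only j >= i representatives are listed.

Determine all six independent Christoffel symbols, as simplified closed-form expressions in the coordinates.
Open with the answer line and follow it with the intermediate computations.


Answer: Gamma_xxx = (-144*x^5 + 1836*x^3 + 9*x)/(936*x^4 + 13*x^2 + 17), Gamma_xxy = (48*x^4 - 48*x^2)/(936*x^4 + 13*x^2 + 17), Gamma_xyy = (-16*x^3 - 68*x)/(936*x^4 + 13*x^2 + 17), Gamma_yxx = (-432*x^6 - 648*x^4 - 36*x^2 + 12)/(936*x^4 + 13*x^2 + 17), Gamma_yxy = (144*x^5 + 36*x^3 + 4*x)/(936*x^4 + 13*x^2 + 17), Gamma_yyy = (-48*x^4 + 48*x^2)/(936*x^4 + 13*x^2 + 17)

E = 1/4 + (9/4)*x^2 + 9*x^4; F = 3*x - 3*x^3; G = 17/4 + x^2
Gamma^k_ij = (1/2) g^{kl} (d_i g_jl + d_j g_il - d_l g_ij), with g^inv = (1/(EG-F^2)) [[G, -F], [-F, E]]
first partials: E_x = (9/2)*x + 36*x^3, E_y = 0, F_x = 3 - 9*x^2, F_y = 0, G_x = 2*x, G_y = 0
D = EG - F^2 = 17/16 + (13/16)*x^2 + (117/2)*x^4
expanded: Gamma^x_xx = (G E_x - 2F F_x + F E_y)/(2D), Gamma^x_xy = (G E_y - F G_x)/(2D), Gamma^x_yy = (2G F_y - G G_x - F G_y)/(2D), Gamma^y_xx = (2E F_x - E E_y - F E_x)/(2D), Gamma^y_xy = (E G_x - F E_y)/(2D), Gamma^y_yy = (E G_y - 2F F_y + F G_x)/(2D); substitute and cancel common factors


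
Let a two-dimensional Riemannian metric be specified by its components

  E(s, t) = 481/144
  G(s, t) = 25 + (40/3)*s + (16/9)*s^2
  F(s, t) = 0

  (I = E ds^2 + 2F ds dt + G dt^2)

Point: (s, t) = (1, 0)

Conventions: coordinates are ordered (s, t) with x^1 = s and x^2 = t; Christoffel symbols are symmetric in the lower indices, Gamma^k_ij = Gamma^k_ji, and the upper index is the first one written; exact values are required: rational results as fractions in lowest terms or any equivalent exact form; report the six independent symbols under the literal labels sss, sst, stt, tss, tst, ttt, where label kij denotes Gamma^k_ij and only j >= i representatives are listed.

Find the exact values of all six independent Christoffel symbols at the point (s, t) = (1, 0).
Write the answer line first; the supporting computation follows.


Answer: Gamma_sss = 0, Gamma_sst = 0, Gamma_stt = -1216/481, Gamma_tss = 0, Gamma_tst = 4/19, Gamma_ttt = 0

E = 481/144, F = 0, G = 361/9 at the point
E_s = 0, E_t = 0, F_s = 0, F_t = 0, G_s = 152/9, G_t = 0
EG - F^2 = 173641/1296;  g^inv = (1296/173641) * [[361/9, 0], [0, 481/144]]
first-kind symbols [ij,l] = (1/2)(d_i g_jl + d_j g_il - d_l g_ij): [ss,s] = E_s/2 = 0, [ss,t] = F_s - E_t/2 = 0, [st,s] = E_t/2 = 0, [st,t] = G_s/2 = 76/9, [tt,s] = F_t - G_s/2 = -76/9, [tt,t] = G_t/2 = 0
Gamma^s_ij = (G*[ij,s] - F*[ij,t])/(EG - F^2), Gamma^t_ij = (E*[ij,t] - F*[ij,s])/(EG - F^2)


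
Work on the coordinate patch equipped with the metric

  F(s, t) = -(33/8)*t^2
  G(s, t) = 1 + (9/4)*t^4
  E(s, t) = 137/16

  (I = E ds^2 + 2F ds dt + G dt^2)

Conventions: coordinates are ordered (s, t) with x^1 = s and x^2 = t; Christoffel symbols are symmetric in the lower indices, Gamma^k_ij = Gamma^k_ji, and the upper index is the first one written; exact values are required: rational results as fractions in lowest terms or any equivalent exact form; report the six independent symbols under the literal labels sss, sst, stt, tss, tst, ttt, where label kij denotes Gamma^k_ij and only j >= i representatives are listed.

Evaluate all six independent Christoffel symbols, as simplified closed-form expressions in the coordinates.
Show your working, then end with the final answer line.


E = 137/16; F = -(33/8)*t^2; G = 1 + (9/4)*t^4
Gamma^k_ij = (1/2) g^{kl} (d_i g_jl + d_j g_il - d_l g_ij), with g^inv = (1/(EG-F^2)) [[G, -F], [-F, E]]
first partials: E_s = 0, E_t = 0, F_s = 0, F_t = -(33/4)*t, G_s = 0, G_t = 9*t^3
D = EG - F^2 = 137/16 + (9/4)*t^4
expanded: Gamma^s_ss = (G E_s - 2F F_s + F E_t)/(2D), Gamma^s_st = (G E_t - F G_s)/(2D), Gamma^s_tt = (2G F_t - G G_s - F G_t)/(2D), Gamma^t_ss = (2E F_s - E E_t - F E_s)/(2D), Gamma^t_st = (E G_s - F E_t)/(2D), Gamma^t_tt = (E G_t - 2F F_t + F G_s)/(2D); substitute and cancel common factors

Answer: Gamma_sss = 0, Gamma_sst = 0, Gamma_stt = -132*t/(36*t^4 + 137), Gamma_tss = 0, Gamma_tst = 0, Gamma_ttt = 72*t^3/(36*t^4 + 137)


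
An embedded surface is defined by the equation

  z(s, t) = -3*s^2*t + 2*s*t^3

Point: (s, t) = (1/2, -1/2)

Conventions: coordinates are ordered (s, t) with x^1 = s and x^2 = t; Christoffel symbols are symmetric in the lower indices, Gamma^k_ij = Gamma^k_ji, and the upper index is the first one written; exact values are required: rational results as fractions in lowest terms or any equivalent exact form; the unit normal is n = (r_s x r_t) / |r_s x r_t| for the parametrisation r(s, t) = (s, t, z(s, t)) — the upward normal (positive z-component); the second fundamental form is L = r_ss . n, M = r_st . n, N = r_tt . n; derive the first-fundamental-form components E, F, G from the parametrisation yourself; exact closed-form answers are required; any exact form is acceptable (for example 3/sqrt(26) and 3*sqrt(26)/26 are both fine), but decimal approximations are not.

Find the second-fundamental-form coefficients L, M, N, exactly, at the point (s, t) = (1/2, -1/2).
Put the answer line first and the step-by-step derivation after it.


Answer: L = 12*sqrt(41)/41, M = -6*sqrt(41)/41, N = -12*sqrt(41)/41

z_s = 5/4, z_t = 0, z_ss = 3, z_st = -3/2, z_tt = -3
E = 41/16, F = 0, G = 1; answer radicand W^2 = 41/16
unnormalised second-form numerators: l = 3, m = -3/2, n = -3; L = l/sqrt(41/16), and similarly M = m/sqrt(W^2), N = n/sqrt(W^2)


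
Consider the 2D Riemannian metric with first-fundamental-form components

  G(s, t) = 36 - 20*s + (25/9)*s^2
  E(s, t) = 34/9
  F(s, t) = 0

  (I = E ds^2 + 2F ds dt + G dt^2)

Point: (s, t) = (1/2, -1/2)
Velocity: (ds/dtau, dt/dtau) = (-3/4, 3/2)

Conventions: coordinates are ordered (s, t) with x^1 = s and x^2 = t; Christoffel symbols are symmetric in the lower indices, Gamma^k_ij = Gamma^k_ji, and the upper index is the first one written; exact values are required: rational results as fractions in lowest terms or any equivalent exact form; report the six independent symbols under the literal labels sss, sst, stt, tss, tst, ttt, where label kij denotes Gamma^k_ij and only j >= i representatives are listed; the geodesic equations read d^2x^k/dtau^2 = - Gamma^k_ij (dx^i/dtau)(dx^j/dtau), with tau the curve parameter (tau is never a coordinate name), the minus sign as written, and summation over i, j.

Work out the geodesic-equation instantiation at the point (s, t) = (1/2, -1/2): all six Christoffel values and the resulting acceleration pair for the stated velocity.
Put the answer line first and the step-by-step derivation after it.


Answer: Gamma_sss = 0, Gamma_sst = 0, Gamma_stt = 155/68, Gamma_tss = 0, Gamma_tst = -10/31, Gamma_ttt = 0; accelerations (d^2s/dtau^2, d^2t/dtau^2) = (-1395/272, -45/62)

E = 34/9, F = 0, G = 961/36 at the point
E_s = 0, E_t = 0, F_s = 0, F_t = 0, G_s = -155/9, G_t = 0
EG - F^2 = 16337/162;  g^inv = (162/16337) * [[961/36, 0], [0, 34/9]]
first-kind symbols [ij,l] = (1/2)(d_i g_jl + d_j g_il - d_l g_ij): [ss,s] = E_s/2 = 0, [ss,t] = F_s - E_t/2 = 0, [st,s] = E_t/2 = 0, [st,t] = G_s/2 = -155/18, [tt,s] = F_t - G_s/2 = 155/18, [tt,t] = G_t/2 = 0
Gamma^s_ij = (G*[ij,s] - F*[ij,t])/(EG - F^2), Gamma^t_ij = (E*[ij,t] - F*[ij,s])/(EG - F^2)
Gamma_sss = 0, Gamma_sst = 0, Gamma_stt = 155/68, Gamma_tss = 0, Gamma_tst = -10/31, Gamma_ttt = 0
d^2s/dtau^2 = -(Gamma_sss*(-3/4)^2 + 2*Gamma_sst*(-3/4)*(3/2) + Gamma_stt*(3/2)^2) = -1395/272
d^2t/dtau^2 = -(Gamma_tss*(-3/4)^2 + 2*Gamma_tst*(-3/4)*(3/2) + Gamma_ttt*(3/2)^2) = -45/62


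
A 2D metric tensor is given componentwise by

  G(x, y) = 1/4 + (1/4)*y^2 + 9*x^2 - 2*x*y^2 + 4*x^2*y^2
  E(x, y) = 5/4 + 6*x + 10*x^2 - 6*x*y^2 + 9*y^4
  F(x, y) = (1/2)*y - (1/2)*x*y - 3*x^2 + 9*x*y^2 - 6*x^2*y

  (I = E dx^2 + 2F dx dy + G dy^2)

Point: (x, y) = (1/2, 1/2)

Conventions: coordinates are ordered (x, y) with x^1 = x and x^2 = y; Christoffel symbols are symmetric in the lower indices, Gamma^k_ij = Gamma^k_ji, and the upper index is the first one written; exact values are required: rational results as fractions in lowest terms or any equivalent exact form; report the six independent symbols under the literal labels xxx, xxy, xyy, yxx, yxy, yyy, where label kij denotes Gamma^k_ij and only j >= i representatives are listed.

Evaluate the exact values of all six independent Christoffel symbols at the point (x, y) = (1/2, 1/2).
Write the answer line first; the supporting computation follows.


Answer: Gamma_xxx = 4452/4289, Gamma_xxy = 796/4289, Gamma_xyy = -976/4289, Gamma_yxx = -7516/4289, Gamma_yxy = 8028/4289, Gamma_yyy = 114/4289

E = 105/16, F = -1/4, G = 41/16 at the point
E_x = 29/2, E_y = 3/2, F_x = -4, F_y = 13/4, G_x = 19/2, G_y = 1/4
EG - F^2 = 4289/256;  g^inv = (256/4289) * [[41/16, 1/4], [1/4, 105/16]]
first-kind symbols [ij,l] = (1/2)(d_i g_jl + d_j g_il - d_l g_ij): [xx,x] = E_x/2 = 29/4, [xx,y] = F_x - E_y/2 = -19/4, [xy,x] = E_y/2 = 3/4, [xy,y] = G_x/2 = 19/4, [yy,x] = F_y - G_x/2 = -3/2, [yy,y] = G_y/2 = 1/8
Gamma^x_ij = (G*[ij,x] - F*[ij,y])/(EG - F^2), Gamma^y_ij = (E*[ij,y] - F*[ij,x])/(EG - F^2)


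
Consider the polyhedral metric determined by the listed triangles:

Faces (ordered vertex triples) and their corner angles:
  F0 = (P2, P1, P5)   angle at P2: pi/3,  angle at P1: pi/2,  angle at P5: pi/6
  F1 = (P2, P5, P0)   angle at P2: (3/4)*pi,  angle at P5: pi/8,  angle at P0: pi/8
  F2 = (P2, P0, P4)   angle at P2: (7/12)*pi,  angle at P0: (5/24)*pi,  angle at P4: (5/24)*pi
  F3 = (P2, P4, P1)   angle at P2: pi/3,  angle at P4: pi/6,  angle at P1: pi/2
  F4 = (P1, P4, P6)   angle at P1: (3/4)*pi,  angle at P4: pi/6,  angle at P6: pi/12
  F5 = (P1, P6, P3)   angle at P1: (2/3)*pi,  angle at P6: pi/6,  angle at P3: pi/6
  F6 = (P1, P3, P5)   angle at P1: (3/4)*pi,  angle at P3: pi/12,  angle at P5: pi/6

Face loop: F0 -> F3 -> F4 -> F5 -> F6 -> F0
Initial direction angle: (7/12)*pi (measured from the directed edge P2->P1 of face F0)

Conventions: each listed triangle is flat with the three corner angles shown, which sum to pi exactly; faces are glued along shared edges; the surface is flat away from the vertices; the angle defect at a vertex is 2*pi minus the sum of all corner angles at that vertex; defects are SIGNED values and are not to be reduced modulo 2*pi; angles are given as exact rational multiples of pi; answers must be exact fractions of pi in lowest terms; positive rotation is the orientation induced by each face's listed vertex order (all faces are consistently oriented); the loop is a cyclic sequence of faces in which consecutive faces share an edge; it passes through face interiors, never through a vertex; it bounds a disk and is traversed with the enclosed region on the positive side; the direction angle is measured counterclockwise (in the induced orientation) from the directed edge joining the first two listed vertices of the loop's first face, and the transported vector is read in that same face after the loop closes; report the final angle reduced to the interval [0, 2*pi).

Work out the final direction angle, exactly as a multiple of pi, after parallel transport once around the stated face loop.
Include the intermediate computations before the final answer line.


enclosed vertex P1: corner angles sum to (19/6)*pi, defect = 2*pi - (19/6)*pi = (-7/6)*pi
summing the enclosed defects onto the initial angle, mod 2*pi in the induced orientation:
final angle = (7/12)*pi - (7/6)*pi = (17/12)*pi (mod 2*pi)

Answer: final direction angle = (17/12)*pi


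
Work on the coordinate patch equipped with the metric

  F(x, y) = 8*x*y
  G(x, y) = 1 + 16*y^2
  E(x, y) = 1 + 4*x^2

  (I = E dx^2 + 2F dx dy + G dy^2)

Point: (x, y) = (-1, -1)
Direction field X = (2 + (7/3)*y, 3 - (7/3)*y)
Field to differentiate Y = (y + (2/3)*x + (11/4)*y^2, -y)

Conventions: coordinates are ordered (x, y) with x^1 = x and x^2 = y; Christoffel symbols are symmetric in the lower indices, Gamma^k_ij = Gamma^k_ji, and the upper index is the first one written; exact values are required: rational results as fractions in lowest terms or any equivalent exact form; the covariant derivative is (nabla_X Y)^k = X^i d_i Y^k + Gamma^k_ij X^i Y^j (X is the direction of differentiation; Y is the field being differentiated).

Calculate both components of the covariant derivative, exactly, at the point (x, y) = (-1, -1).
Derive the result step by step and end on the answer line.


E = 5, F = 8, G = 17 at the point
E_x = -8, E_y = 0, F_x = -8, F_y = -8, G_x = 0, G_y = -32
EG - F^2 = 21;  g^inv = (1/21) * [[17, -8], [-8, 5]]
first-kind symbols [ij,l] = (1/2)(d_i g_jl + d_j g_il - d_l g_ij): [xx,x] = E_x/2 = -4, [xx,y] = F_x - E_y/2 = -8, [xy,x] = E_y/2 = 0, [xy,y] = G_x/2 = 0, [yy,x] = F_y - G_x/2 = -8, [yy,y] = G_y/2 = -16
Gamma^x_ij = (G*[ij,x] - F*[ij,y])/(EG - F^2), Gamma^y_ij = (E*[ij,y] - F*[ij,x])/(EG - F^2)
Gamma_xxx = -4/21, Gamma_xxy = 0, Gamma_xyy = -8/21, Gamma_yxx = -8/21, Gamma_yxy = 0, Gamma_yyy = -16/21
X = (-1/3, 16/3), Y = (13/12, 1) at the point

Answer: (nabla_X Y)^x = -707/27, (nabla_X Y)^y = -250/27


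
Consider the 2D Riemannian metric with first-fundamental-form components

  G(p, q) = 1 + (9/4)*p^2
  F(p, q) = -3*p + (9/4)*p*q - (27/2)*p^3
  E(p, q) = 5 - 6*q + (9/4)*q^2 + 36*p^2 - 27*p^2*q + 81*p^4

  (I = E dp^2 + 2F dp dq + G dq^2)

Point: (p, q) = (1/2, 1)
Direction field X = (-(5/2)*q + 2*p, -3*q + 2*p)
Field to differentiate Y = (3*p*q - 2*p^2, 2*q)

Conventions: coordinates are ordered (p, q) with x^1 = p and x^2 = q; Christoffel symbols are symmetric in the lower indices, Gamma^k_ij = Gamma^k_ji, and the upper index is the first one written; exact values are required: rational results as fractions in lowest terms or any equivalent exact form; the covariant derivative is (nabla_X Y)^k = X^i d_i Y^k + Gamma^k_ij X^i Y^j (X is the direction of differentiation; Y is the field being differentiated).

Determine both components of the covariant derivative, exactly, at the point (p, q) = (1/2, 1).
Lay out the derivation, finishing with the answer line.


E = 137/16, F = -33/16, G = 25/16 at the point
E_p = 99/2, E_q = -33/4, F_p = -87/8, F_q = 9/8, G_p = 9/4, G_q = 0
EG - F^2 = 73/8;  g^inv = (8/73) * [[25/16, 33/16], [33/16, 137/16]]
first-kind symbols [ij,l] = (1/2)(d_i g_jl + d_j g_il - d_l g_ij): [pp,p] = E_p/2 = 99/4, [pp,q] = F_p - E_q/2 = -27/4, [pq,p] = E_q/2 = -33/8, [pq,q] = G_p/2 = 9/8, [qq,p] = F_q - G_p/2 = 0, [qq,q] = G_q/2 = 0
Gamma^p_ij = (G*[ij,p] - F*[ij,q])/(EG - F^2), Gamma^q_ij = (E*[ij,q] - F*[ij,p])/(EG - F^2)
Gamma_ppp = 198/73, Gamma_ppq = -33/73, Gamma_pqq = 0, Gamma_qpp = -54/73, Gamma_qpq = 9/73, Gamma_qqq = 0
X = (-3/2, -2), Y = (1, 2) at the point

Answer: (nabla_X Y)^p = -921/146, (nabla_X Y)^q = -256/73


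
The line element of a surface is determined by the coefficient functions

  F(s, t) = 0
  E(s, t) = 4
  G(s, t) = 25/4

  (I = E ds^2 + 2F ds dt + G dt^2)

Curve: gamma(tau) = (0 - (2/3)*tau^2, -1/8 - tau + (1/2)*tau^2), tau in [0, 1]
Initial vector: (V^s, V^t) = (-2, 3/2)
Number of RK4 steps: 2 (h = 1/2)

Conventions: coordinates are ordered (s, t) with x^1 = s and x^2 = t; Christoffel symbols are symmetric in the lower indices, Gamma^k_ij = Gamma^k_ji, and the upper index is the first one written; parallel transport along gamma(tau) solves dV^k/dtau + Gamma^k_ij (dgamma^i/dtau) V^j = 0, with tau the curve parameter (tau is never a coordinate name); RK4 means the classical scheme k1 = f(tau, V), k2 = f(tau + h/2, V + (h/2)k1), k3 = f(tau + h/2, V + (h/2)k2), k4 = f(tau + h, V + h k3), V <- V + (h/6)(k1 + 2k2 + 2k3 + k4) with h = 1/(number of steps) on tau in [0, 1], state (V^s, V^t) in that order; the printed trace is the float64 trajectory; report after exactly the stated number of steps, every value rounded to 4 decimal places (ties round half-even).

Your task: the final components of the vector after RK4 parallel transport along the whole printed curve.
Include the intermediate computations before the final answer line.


gamma'(tau) = (-(4/3)*tau, -1 + tau); f(tau, V)^k = -Gamma^k_ij(gamma(tau)) gamma'^i(tau) V^j; h = 1/2; intermediate values shown to 6 dp
curve data and Christoffel symbols at the stage parameters:
  tau = 0.000000: gamma = (0.000000, -0.125000), gamma' = (0.000000, -1.000000); Gamma_sss = 0.000000, Gamma_sst = 0.000000, Gamma_stt = 0.000000, Gamma_tss = 0.000000, Gamma_tst = 0.000000, Gamma_ttt = 0.000000
  tau = 0.250000: gamma = (-0.041667, -0.343750), gamma' = (-0.333333, -0.750000); Gamma_sss = 0.000000, Gamma_sst = 0.000000, Gamma_stt = 0.000000, Gamma_tss = 0.000000, Gamma_tst = 0.000000, Gamma_ttt = 0.000000
  tau = 0.500000: gamma = (-0.166667, -0.500000), gamma' = (-0.666667, -0.500000); Gamma_sss = 0.000000, Gamma_sst = 0.000000, Gamma_stt = 0.000000, Gamma_tss = 0.000000, Gamma_tst = 0.000000, Gamma_ttt = 0.000000
  tau = 0.750000: gamma = (-0.375000, -0.593750), gamma' = (-1.000000, -0.250000); Gamma_sss = 0.000000, Gamma_sst = 0.000000, Gamma_stt = 0.000000, Gamma_tss = 0.000000, Gamma_tst = 0.000000, Gamma_ttt = 0.000000
  tau = 1.000000: gamma = (-0.666667, -0.625000), gamma' = (-1.333333, 0.000000); Gamma_sss = 0.000000, Gamma_sst = 0.000000, Gamma_stt = 0.000000, Gamma_tss = 0.000000, Gamma_tst = 0.000000, Gamma_ttt = 0.000000
step 0: V^s = -2.0000, V^t = 1.5000
step 1: k1 = (0.000000, 0.000000), k2 = (0.000000, 0.000000), k3 = (0.000000, 0.000000), k4 = (0.000000, 0.000000); V <- V + (h/6)(k1 + 2k2 + 2k3 + k4): V^s = -2.0000, V^t = 1.5000
step 2: k1 = (0.000000, 0.000000), k2 = (0.000000, 0.000000), k3 = (0.000000, 0.000000), k4 = (0.000000, 0.000000); V <- V + (h/6)(k1 + 2k2 + 2k3 + k4): V^s = -2.0000, V^t = 1.5000

Answer: V^s = -2.0000, V^t = 1.5000


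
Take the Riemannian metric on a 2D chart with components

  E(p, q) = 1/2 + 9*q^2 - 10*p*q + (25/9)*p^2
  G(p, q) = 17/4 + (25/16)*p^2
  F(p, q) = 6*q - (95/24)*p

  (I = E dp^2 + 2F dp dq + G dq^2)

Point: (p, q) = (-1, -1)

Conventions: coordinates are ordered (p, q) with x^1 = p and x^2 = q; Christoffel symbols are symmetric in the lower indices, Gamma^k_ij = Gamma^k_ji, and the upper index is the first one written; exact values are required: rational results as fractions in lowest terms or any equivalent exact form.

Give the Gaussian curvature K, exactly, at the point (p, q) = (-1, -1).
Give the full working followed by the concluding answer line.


E = 41/18, F = -49/24, G = 93/16, EG - F^2 = 5225/576 at the point
E_p = 40/9, E_q = -8, F_p = -95/24, F_q = 6, G_p = -25/8, G_q = 0
E_qq = 18, F_pq = 0, G_pp = 25/8
Apply the Brioschi formula K = (det M1 - det M2)/(EG - F^2)^2 over the derivative matrices of E, F, G.
M1 = [[-E_qq/2 + F_pq - G_pp/2, E_p/2, F_p - E_q/2], [F_q - G_p/2, E, F], [G_q/2, F, G]] = [[-169/16, 20/9, 1/24], [121/16, 41/18, -49/24], [0, -49/24, 93/16]]; det M1 = -298199/1536
M2 = [[0, E_q/2, G_p/2], [E_q/2, E, F], [G_p/2, F, G]] = [[0, -4, -25/16], [-4, 41/18, -49/24], [-25/16, -49/24, 93/16]]; det M2 = -571769/4608
det M1 - det M2 = -80707/1152; K = -80707/1152 / (5225/576)^2 = -192096/225625

Answer: K = -192096/225625


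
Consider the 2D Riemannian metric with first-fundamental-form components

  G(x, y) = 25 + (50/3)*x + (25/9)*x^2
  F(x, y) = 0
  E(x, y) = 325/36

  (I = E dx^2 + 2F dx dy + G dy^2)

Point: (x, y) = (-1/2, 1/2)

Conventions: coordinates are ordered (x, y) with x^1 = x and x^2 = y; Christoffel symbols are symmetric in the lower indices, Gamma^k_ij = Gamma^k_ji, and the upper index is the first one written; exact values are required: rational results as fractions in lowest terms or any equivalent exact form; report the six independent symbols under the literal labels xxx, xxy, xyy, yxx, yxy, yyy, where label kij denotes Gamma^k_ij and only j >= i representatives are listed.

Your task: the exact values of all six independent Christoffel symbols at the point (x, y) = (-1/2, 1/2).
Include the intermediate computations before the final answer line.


E = 325/36, F = 0, G = 625/36 at the point
E_x = 0, E_y = 0, F_x = 0, F_y = 0, G_x = 125/9, G_y = 0
EG - F^2 = 203125/1296;  g^inv = (1296/203125) * [[625/36, 0], [0, 325/36]]
first-kind symbols [ij,l] = (1/2)(d_i g_jl + d_j g_il - d_l g_ij): [xx,x] = E_x/2 = 0, [xx,y] = F_x - E_y/2 = 0, [xy,x] = E_y/2 = 0, [xy,y] = G_x/2 = 125/18, [yy,x] = F_y - G_x/2 = -125/18, [yy,y] = G_y/2 = 0
Gamma^x_ij = (G*[ij,x] - F*[ij,y])/(EG - F^2), Gamma^y_ij = (E*[ij,y] - F*[ij,x])/(EG - F^2)

Answer: Gamma_xxx = 0, Gamma_xxy = 0, Gamma_xyy = -10/13, Gamma_yxx = 0, Gamma_yxy = 2/5, Gamma_yyy = 0


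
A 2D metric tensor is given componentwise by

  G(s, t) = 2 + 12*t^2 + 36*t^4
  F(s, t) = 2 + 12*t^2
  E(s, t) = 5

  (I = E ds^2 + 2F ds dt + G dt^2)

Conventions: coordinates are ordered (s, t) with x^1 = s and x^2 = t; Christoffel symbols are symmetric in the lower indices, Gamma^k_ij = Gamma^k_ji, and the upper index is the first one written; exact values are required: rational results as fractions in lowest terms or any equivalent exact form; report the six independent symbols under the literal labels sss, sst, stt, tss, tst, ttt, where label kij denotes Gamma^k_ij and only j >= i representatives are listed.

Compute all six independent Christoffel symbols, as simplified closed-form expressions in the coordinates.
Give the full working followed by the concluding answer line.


E = 5; F = 2 + 12*t^2; G = 2 + 12*t^2 + 36*t^4
Gamma^k_ij = (1/2) g^{kl} (d_i g_jl + d_j g_il - d_l g_ij), with g^inv = (1/(EG-F^2)) [[G, -F], [-F, E]]
first partials: E_s = 0, E_t = 0, F_s = 0, F_t = 24*t, G_s = 0, G_t = 24*t + 144*t^3
D = EG - F^2 = 6 + 12*t^2 + 36*t^4
expanded: Gamma^s_ss = (G E_s - 2F F_s + F E_t)/(2D), Gamma^s_st = (G E_t - F G_s)/(2D), Gamma^s_tt = (2G F_t - G G_s - F G_t)/(2D), Gamma^t_ss = (2E F_s - E E_t - F E_s)/(2D), Gamma^t_st = (E G_s - F E_t)/(2D), Gamma^t_tt = (E G_t - 2F F_t + F G_s)/(2D); substitute and cancel common factors

Answer: Gamma_sss = 0, Gamma_sst = 0, Gamma_stt = 4*t/(6*t^4 + 2*t^2 + 1), Gamma_tss = 0, Gamma_tst = 0, Gamma_ttt = (12*t^3 + 2*t)/(6*t^4 + 2*t^2 + 1)


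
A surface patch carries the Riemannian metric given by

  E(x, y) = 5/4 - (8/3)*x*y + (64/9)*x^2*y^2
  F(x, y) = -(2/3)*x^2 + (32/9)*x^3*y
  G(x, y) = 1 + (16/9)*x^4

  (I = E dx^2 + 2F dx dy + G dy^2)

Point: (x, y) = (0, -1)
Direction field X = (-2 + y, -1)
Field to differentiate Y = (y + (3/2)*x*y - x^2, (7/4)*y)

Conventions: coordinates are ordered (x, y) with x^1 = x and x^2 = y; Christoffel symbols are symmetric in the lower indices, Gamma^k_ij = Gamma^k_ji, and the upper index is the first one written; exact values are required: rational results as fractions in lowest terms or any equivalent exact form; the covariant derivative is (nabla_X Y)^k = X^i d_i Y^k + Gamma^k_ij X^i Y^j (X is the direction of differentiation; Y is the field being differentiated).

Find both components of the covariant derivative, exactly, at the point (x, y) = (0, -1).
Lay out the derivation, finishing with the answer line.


E = 5/4, F = 0, G = 1 at the point
E_x = 8/3, E_y = 0, F_x = 0, F_y = 0, G_x = 0, G_y = 0
EG - F^2 = 5/4;  g^inv = (4/5) * [[1, 0], [0, 5/4]]
first-kind symbols [ij,l] = (1/2)(d_i g_jl + d_j g_il - d_l g_ij): [xx,x] = E_x/2 = 4/3, [xx,y] = F_x - E_y/2 = 0, [xy,x] = E_y/2 = 0, [xy,y] = G_x/2 = 0, [yy,x] = F_y - G_x/2 = 0, [yy,y] = G_y/2 = 0
Gamma^x_ij = (G*[ij,x] - F*[ij,y])/(EG - F^2), Gamma^y_ij = (E*[ij,y] - F*[ij,x])/(EG - F^2)
Gamma_xxx = 16/15, Gamma_xxy = 0, Gamma_xyy = 0, Gamma_yxx = 0, Gamma_yxy = 0, Gamma_yyy = 0
X = (-3, -1), Y = (-1, -7/4) at the point

Answer: (nabla_X Y)^x = 67/10, (nabla_X Y)^y = -7/4


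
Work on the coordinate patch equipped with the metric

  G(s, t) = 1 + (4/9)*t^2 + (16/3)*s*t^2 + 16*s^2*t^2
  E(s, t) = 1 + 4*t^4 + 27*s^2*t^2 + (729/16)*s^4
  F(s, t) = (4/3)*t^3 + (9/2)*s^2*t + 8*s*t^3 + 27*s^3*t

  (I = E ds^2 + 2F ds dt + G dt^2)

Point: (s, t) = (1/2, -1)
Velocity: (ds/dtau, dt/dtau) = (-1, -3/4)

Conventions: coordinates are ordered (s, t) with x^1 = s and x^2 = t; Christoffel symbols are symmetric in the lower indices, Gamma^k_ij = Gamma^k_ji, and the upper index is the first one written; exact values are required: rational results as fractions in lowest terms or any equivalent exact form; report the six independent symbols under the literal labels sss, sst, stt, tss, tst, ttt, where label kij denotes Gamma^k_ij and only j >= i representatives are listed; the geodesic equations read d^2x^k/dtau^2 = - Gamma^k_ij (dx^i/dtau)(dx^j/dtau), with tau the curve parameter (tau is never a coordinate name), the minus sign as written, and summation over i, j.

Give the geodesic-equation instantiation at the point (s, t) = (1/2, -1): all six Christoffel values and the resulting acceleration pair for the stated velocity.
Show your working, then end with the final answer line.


E = 3737/256, F = -59/6, G = 73/9 at the point
E_s = 1593/32, E_t = -59/2, F_s = -131/4, F_t = 41/2, G_s = 64/3, G_t = -128/9
EG - F^2 = 50017/2304;  g^inv = (2304/50017) * [[73/9, 59/6], [59/6, 3737/256]]
first-kind symbols [ij,l] = (1/2)(d_i g_jl + d_j g_il - d_l g_ij): [ss,s] = E_s/2 = 1593/64, [ss,t] = F_s - E_t/2 = -18, [st,s] = E_t/2 = -59/4, [st,t] = G_s/2 = 32/3, [tt,s] = F_t - G_s/2 = 59/6, [tt,t] = G_t/2 = -64/9
Gamma^s_ij = (G*[ij,s] - F*[ij,t])/(EG - F^2), Gamma^t_ij = (E*[ij,t] - F*[ij,s])/(EG - F^2)
Gamma_sss = 57348/50017, Gamma_sst = -33984/50017, Gamma_stt = 22656/50017, Gamma_tss = -41472/50017, Gamma_tst = 24576/50017, Gamma_ttt = -16384/50017
d^2s/dtau^2 = -(Gamma_sss*(-1)^2 + 2*Gamma_sst*(-1)*(-3/4) + Gamma_stt*(-3/4)^2) = -19116/50017
d^2t/dtau^2 = -(Gamma_tss*(-1)^2 + 2*Gamma_tst*(-1)*(-3/4) + Gamma_ttt*(-3/4)^2) = 13824/50017

Answer: Gamma_sss = 57348/50017, Gamma_sst = -33984/50017, Gamma_stt = 22656/50017, Gamma_tss = -41472/50017, Gamma_tst = 24576/50017, Gamma_ttt = -16384/50017; accelerations (d^2s/dtau^2, d^2t/dtau^2) = (-19116/50017, 13824/50017)


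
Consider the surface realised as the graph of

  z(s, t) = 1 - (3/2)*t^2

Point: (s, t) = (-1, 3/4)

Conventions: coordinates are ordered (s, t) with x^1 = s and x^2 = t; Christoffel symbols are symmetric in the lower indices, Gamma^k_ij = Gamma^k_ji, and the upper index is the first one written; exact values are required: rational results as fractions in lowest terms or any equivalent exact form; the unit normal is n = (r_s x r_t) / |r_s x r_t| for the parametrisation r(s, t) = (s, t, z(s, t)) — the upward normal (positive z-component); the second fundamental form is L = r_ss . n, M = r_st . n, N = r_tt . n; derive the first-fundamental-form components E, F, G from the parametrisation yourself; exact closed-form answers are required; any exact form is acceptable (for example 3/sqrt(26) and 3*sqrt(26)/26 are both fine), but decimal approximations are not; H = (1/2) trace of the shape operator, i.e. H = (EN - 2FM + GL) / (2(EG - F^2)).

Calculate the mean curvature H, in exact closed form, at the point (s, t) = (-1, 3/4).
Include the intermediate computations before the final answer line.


z_s = 0, z_t = -9/4, z_ss = 0, z_st = 0, z_tt = -3
E = 1, F = 0, G = 97/16; answer radicand W^2 = 97/16
unnormalised second-form numerators: l = 0, m = 0, n = -3; L = l/sqrt(97/16), and similarly M = m/sqrt(W^2), N = n/sqrt(W^2)
H = (E*n - 2*F*m + G*l) / (2*(EG - F^2)*sqrt(W^2)); E*n - 2*F*m + G*l = -3, EG - F^2 = 97/16, so H = (-24/97)/sqrt(97/16)

Answer: H = -96*sqrt(97)/9409


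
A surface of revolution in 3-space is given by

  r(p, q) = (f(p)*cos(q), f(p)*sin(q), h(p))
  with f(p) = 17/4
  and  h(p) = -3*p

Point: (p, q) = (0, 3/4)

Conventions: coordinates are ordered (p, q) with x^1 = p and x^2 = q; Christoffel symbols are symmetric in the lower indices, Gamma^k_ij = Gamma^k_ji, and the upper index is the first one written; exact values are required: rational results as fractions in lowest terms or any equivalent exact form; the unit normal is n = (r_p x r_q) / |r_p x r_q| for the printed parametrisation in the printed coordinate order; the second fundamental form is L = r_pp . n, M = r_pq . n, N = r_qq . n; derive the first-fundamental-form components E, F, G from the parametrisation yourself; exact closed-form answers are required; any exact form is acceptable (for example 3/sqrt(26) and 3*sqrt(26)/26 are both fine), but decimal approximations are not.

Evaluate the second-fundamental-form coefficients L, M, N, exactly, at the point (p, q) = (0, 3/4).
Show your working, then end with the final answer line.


f = 17/4, f' = 0, f'' = 0, h' = -3, h'' = 0
E = 9, F = 0, G = 289/16; answer radicand W^2 = 9
unnormalised second-form numerators: l = 0, m = 0, n = -51/4; L = l/sqrt(9), and similarly M = m/sqrt(W^2), N = n/sqrt(W^2)

Answer: L = 0, M = 0, N = -17/4


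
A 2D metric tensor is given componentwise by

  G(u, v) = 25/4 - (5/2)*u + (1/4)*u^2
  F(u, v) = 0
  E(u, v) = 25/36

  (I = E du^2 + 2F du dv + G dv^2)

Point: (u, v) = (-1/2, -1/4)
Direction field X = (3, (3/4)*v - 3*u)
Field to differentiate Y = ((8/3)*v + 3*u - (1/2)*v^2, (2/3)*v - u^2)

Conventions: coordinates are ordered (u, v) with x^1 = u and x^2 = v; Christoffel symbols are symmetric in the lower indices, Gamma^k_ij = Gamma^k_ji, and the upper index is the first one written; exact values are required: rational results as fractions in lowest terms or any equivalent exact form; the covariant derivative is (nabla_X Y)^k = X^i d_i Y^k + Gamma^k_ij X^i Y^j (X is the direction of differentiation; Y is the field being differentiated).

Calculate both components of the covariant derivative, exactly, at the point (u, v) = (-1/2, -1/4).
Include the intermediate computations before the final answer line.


E = 25/36, F = 0, G = 121/16 at the point
E_u = 0, E_v = 0, F_u = 0, F_v = 0, G_u = -11/4, G_v = 0
EG - F^2 = 3025/576;  g^inv = (576/3025) * [[121/16, 0], [0, 25/36]]
first-kind symbols [ij,l] = (1/2)(d_i g_jl + d_j g_il - d_l g_ij): [uu,u] = E_u/2 = 0, [uu,v] = F_u - E_v/2 = 0, [uv,u] = E_v/2 = 0, [uv,v] = G_u/2 = -11/8, [vv,u] = F_v - G_u/2 = 11/8, [vv,v] = G_v/2 = 0
Gamma^u_ij = (G*[ij,u] - F*[ij,v])/(EG - F^2), Gamma^v_ij = (E*[ij,v] - F*[ij,u])/(EG - F^2)
Gamma_uuu = 0, Gamma_uuv = 0, Gamma_uvv = 99/50, Gamma_vuu = 0, Gamma_vuv = -2/11, Gamma_vvv = 0
X = (3, 21/16), Y = (-211/96, -5/12) at the point

Answer: (nabla_X Y)^u = 7517/640, (nabla_X Y)^v = 13029/2816


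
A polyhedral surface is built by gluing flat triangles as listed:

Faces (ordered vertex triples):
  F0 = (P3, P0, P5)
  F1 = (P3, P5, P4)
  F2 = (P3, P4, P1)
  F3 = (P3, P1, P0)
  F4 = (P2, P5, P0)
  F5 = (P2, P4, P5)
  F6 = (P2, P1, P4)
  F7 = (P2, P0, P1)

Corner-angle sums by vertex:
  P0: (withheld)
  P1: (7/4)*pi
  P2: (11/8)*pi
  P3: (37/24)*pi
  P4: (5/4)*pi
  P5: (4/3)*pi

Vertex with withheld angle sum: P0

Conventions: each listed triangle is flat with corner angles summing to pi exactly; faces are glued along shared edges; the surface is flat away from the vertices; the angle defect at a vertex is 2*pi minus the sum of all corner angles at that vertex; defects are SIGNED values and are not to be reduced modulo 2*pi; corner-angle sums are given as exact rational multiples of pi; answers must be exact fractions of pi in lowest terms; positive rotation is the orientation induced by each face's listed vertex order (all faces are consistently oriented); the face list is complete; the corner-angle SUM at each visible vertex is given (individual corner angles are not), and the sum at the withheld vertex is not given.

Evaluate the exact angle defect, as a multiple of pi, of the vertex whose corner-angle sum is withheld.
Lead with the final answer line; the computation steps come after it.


Answer: defect(P0) = (5/4)*pi

V = 6, E = 12, F = 8; chi = V - E + F = 2
Gauss-Bonnet: total defect = 2*pi*chi = 4*pi; visible defects sum to (11/4)*pi


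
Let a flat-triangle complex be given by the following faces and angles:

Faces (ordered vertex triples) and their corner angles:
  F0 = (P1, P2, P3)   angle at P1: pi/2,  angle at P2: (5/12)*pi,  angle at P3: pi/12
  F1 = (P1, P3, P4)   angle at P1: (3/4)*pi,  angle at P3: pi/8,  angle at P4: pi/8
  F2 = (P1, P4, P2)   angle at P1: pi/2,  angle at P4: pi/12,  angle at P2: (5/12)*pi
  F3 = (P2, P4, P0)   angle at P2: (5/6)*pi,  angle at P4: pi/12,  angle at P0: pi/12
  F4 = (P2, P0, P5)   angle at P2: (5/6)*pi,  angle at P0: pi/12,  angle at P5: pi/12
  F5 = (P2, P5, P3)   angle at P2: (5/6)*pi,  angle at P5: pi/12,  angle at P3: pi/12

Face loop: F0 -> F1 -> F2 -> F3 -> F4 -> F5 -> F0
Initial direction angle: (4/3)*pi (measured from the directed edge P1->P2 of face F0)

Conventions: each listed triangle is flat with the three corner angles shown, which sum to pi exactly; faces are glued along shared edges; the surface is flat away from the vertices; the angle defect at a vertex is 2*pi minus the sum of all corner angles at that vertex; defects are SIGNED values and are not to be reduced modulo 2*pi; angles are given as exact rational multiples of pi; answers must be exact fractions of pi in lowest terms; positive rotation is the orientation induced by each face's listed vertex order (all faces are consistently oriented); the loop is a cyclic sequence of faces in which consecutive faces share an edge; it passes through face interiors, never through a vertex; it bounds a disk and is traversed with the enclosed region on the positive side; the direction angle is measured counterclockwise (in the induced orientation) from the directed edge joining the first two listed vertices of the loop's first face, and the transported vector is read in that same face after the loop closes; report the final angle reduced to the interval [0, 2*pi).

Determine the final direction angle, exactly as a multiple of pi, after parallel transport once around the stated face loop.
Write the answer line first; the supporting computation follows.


Answer: final direction angle = pi/4

enclosed vertex P1: corner angles sum to (7/4)*pi, defect = 2*pi - (7/4)*pi = pi/4
enclosed vertex P2: corner angles sum to (10/3)*pi, defect = 2*pi - (10/3)*pi = (-4/3)*pi
holonomy = initial angle + sum of enclosed defects (mod 2*pi), positive in the induced orientation
final angle = (4/3)*pi - (13/12)*pi = pi/4 (mod 2*pi)


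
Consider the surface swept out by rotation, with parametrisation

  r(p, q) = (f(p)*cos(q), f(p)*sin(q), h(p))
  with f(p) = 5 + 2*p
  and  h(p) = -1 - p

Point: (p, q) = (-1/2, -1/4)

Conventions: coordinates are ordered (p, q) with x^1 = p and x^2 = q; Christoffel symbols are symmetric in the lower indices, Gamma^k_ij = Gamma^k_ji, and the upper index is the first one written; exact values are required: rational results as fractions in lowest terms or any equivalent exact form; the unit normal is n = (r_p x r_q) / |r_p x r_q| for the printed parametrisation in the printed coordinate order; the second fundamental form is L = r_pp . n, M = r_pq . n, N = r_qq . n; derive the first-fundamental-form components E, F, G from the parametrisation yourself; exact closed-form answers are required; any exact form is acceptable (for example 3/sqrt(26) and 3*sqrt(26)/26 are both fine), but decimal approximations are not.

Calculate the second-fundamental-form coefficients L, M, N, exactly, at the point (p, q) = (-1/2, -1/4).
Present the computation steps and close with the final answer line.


f = 4, f' = 2, f'' = 0, h' = -1, h'' = 0
E = 5, F = 0, G = 16; answer radicand W^2 = 5
unnormalised second-form numerators: l = 0, m = 0, n = -4; L = l/sqrt(5), and similarly M = m/sqrt(W^2), N = n/sqrt(W^2)

Answer: L = 0, M = 0, N = -4*sqrt(5)/5
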